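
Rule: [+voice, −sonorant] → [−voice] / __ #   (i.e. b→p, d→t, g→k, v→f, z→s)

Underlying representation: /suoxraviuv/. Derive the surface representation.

suoxraviuf

/v/ is a voiced obstruent in word-final position, so it devoices to [f].
Surface form: [suoxraviuf].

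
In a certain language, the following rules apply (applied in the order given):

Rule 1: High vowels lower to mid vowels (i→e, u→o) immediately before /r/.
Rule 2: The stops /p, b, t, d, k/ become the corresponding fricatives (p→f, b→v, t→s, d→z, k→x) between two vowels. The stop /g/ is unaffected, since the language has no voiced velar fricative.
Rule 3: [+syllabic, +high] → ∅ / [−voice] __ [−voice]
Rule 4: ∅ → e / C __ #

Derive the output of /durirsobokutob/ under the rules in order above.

dorersovoxsobe

Rule 1 (pre-rhotic lowering): /u/ is a high vowel immediately before /r/, so it lowers to [o]. /i/ is a high vowel immediately before /r/, so it lowers to [e]. /durirsobokutob/ → dorersobokutob.
Rule 2 (intervocalic spirantization): /b/ is a stop between vowels /o/ and /o/, so it spirantizes to the fricative [v]. /k/ is a stop between vowels /o/ and /u/, so it spirantizes to the fricative [x]. /t/ is a stop between vowels /u/ and /o/, so it spirantizes to the fricative [s]. /dorersobokutob/ → dorersovoxusob.
Rule 3 (high vowel syncope): /u/ is a high vowel flanked by voiceless consonants /x/ and /s/, so it deletes. /dorersovoxusob/ → dorersovoxsob.
Rule 4 (final e-epenthesis): the form ends in the consonant /b/, so [e] is inserted word-finally. /dorersovoxsob/ → dorersovoxsobe.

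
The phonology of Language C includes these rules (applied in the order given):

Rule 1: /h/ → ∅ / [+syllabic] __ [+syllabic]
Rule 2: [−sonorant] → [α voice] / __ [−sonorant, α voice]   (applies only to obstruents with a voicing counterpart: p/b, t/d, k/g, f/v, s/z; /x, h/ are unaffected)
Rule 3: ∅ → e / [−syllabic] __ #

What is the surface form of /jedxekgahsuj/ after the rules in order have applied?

jetxeggahsuje

Rule 1 (intervocalic h-deletion): no segment meets the environment; /jedxekgahsuj/ is unchanged.
Rule 2 (regressive voicing assimilation): /d/ precedes the voiceless obstruent /x/, so it devoices to [t] by assimilation. /k/ precedes the voiced obstruent /g/, so it voices to [g] by assimilation. /jedxekgahsuj/ → jetxeggahsuj.
Rule 3 (final e-epenthesis): the form ends in the consonant /j/, so [e] is inserted word-finally. /jetxeggahsuj/ → jetxeggahsuje.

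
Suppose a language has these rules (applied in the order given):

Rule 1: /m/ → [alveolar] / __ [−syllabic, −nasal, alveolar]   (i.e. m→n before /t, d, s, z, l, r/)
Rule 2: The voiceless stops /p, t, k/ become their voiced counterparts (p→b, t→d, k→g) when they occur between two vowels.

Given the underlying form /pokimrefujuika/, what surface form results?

Rule 1 (nasal place assimilation): /m/ precedes the alveolar consonant /r/, so it assimilates in place to [n]. /pokimrefujuika/ → pokinrefujuika.
Rule 2 (intervocalic voicing): /k/ is a voiceless stop between vowels /o/ and /i/, so it voices to [g]. /k/ is a voiceless stop between vowels /i/ and /a/, so it voices to [g]. /pokinrefujuika/ → poginrefujuiga.

poginrefujuiga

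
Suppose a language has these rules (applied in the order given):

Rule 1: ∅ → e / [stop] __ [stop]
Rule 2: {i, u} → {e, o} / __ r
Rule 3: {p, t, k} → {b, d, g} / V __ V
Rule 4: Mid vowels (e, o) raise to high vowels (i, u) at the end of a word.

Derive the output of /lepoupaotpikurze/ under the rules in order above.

Rule 1 (stop-cluster e-epenthesis): /t/ and /p/ form a stop–stop cluster, so [e] is inserted between them. /lepoupaotpikurze/ → lepoupaotepikurze.
Rule 2 (pre-rhotic lowering): /u/ is a high vowel immediately before /r/, so it lowers to [o]. /lepoupaotepikurze/ → lepoupaotepikorze.
Rule 3 (intervocalic voicing): /p/ is a voiceless stop between vowels /e/ and /o/, so it voices to [b]. /p/ is a voiceless stop between vowels /u/ and /a/, so it voices to [b]. /t/ is a voiceless stop between vowels /o/ and /e/, so it voices to [d]. /p/ is a voiceless stop between vowels /e/ and /i/, so it voices to [b]. /k/ is a voiceless stop between vowels /i/ and /o/, so it voices to [g]. /lepoupaotepikorze/ → leboubaodebigorze.
Rule 4 (final vowel raising): /e/ is a mid vowel in word-final position, so it raises to [i]. /leboubaodebigorze/ → leboubaodebigorzi.

leboubaodebigorzi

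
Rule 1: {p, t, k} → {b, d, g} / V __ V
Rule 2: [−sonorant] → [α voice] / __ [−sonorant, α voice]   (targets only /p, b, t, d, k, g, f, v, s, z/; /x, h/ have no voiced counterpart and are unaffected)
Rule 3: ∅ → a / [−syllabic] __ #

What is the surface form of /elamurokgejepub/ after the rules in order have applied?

Rule 1 (intervocalic voicing): /p/ is a voiceless stop between vowels /e/ and /u/, so it voices to [b]. /elamurokgejepub/ → elamurokgejebub.
Rule 2 (regressive voicing assimilation): /k/ precedes the voiced obstruent /g/, so it voices to [g] by assimilation. /elamurokgejebub/ → elamuroggejebub.
Rule 3 (final a-epenthesis): the form ends in the consonant /b/, so [a] is inserted word-finally. /elamuroggejebub/ → elamuroggejebuba.

elamuroggejebuba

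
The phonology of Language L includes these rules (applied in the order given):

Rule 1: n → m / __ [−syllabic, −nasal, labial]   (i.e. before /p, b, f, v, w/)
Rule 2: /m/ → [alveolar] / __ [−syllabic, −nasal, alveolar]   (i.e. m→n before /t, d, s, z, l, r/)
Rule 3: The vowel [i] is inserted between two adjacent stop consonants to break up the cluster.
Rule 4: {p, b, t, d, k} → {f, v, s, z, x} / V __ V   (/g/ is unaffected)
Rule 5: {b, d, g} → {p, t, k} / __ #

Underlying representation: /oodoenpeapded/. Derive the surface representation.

Rule 1 (nasal place assimilation): /n/ precedes the labial consonant /p/, so it assimilates in place to [m]. /oodoenpeapded/ → oodoempeapded.
Rule 2 (nasal place assimilation): no segment meets the environment; /oodoempeapded/ is unchanged.
Rule 3 (stop-cluster i-epenthesis): /p/ and /d/ form a stop–stop cluster, so [i] is inserted between them. /oodoempeapded/ → oodoempeapided.
Rule 4 (intervocalic spirantization): /d/ is a stop between vowels /o/ and /o/, so it spirantizes to the fricative [z]. /p/ is a stop between vowels /a/ and /i/, so it spirantizes to the fricative [f]. /d/ is a stop between vowels /i/ and /e/, so it spirantizes to the fricative [z]. /oodoempeapided/ → oozoempeafized.
Rule 5 (final devoicing): /d/ is a voiced stop in word-final position, so it devoices to [t]. /oozoempeafized/ → oozoempeafizet.

oozoempeafizet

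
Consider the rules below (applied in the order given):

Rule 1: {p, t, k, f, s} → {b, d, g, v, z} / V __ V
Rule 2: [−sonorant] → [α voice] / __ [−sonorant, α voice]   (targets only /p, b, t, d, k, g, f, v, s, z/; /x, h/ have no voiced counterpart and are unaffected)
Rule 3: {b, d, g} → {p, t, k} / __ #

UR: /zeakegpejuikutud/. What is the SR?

zeagekpejuigudut

Rule 1 (intervocalic voicing): /k/ is a voiceless obstruent between vowels /a/ and /e/, so it voices to [g]. /k/ is a voiceless obstruent between vowels /i/ and /u/, so it voices to [g]. /t/ is a voiceless obstruent between vowels /u/ and /u/, so it voices to [d]. /zeakegpejuikutud/ → zeagegpejuigudud.
Rule 2 (regressive voicing assimilation): /g/ precedes the voiceless obstruent /p/, so it devoices to [k] by assimilation. /zeagegpejuigudud/ → zeagekpejuigudud.
Rule 3 (final devoicing): /d/ is a voiced stop in word-final position, so it devoices to [t]. /zeagekpejuigudud/ → zeagekpejuigudut.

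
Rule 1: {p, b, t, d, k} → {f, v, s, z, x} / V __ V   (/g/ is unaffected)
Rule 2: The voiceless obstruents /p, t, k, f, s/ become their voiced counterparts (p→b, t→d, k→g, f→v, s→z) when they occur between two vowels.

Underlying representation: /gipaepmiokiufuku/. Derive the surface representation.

givaepmioxiuvuxu

Rule 1 (intervocalic spirantization): /p/ is a stop between vowels /i/ and /a/, so it spirantizes to the fricative [f]. /k/ is a stop between vowels /o/ and /i/, so it spirantizes to the fricative [x]. /k/ is a stop between vowels /u/ and /u/, so it spirantizes to the fricative [x]. /gipaepmiokiufuku/ → gifaepmioxiufuxu.
Rule 2 (intervocalic voicing): /f/ is a voiceless obstruent between vowels /i/ and /a/, so it voices to [v]. /f/ is a voiceless obstruent between vowels /u/ and /u/, so it voices to [v]. /gifaepmioxiufuxu/ → givaepmioxiuvuxu.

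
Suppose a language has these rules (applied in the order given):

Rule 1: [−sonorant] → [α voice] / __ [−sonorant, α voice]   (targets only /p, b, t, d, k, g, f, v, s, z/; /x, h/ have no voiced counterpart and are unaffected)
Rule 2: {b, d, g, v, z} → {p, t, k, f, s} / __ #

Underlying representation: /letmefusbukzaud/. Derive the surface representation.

Rule 1 (regressive voicing assimilation): /s/ precedes the voiced obstruent /b/, so it voices to [z] by assimilation. /k/ precedes the voiced obstruent /z/, so it voices to [g] by assimilation. /letmefusbukzaud/ → letmefuzbugzaud.
Rule 2 (final devoicing): /d/ is a voiced obstruent in word-final position, so it devoices to [t]. /letmefuzbugzaud/ → letmefuzbugzaut.

letmefuzbugzaut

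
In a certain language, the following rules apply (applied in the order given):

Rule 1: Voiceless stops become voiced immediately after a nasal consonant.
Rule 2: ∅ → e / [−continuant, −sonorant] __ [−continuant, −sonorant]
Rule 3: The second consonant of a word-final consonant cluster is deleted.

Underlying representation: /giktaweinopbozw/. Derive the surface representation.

giketaweinopeboz

Rule 1 (post-nasal voicing): no segment meets the environment; /giktaweinopbozw/ is unchanged.
Rule 2 (stop-cluster e-epenthesis): /k/ and /t/ form a stop–stop cluster, so [e] is inserted between them. /p/ and /b/ form a stop–stop cluster, so [e] is inserted between them. /giktaweinopbozw/ → giketaweinopebozw.
Rule 3 (final cluster simplification): /w/ is the second consonant of a word-final cluster /zw/, so it deletes. /giketaweinopebozw/ → giketaweinopeboz.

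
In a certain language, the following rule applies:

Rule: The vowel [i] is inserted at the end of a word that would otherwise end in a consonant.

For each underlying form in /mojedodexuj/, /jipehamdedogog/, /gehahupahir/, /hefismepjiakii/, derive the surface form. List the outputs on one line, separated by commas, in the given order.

mojedodexuji, jipehamdedogogi, gehahupahiri, hefismepjiakii

/mojedodexuj/: the form ends in the consonant /j/, so [i] is inserted word-finally. → [mojedodexuji].
/jipehamdedogog/: the form ends in the consonant /g/, so [i] is inserted word-finally. → [jipehamdedogogi].
/gehahupahir/: the form ends in the consonant /r/, so [i] is inserted word-finally. → [gehahupahiri].
/hefismepjiakii/: the rule's environment is not met; surfaces unchanged as [hefismepjiakii].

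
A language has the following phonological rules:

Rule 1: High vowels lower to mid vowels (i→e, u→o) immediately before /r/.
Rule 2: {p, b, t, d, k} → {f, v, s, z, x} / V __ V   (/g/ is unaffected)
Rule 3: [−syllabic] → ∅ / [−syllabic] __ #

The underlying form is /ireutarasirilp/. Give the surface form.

Rule 1 (pre-rhotic lowering): /i/ is a high vowel immediately before /r/, so it lowers to [e]. /i/ is a high vowel immediately before /r/, so it lowers to [e]. /ireutarasirilp/ → ereutaraserilp.
Rule 2 (intervocalic spirantization): /t/ is a stop between vowels /u/ and /a/, so it spirantizes to the fricative [s]. /ereutaraserilp/ → ereusaraserilp.
Rule 3 (final cluster simplification): /p/ is the second consonant of a word-final cluster /lp/, so it deletes. /ereusaraserilp/ → ereusaraseril.

ereusaraseril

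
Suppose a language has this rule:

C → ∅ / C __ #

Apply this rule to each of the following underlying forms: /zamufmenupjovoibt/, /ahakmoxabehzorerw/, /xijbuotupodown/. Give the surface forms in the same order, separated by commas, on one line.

/zamufmenupjovoibt/: /t/ is the second consonant of a word-final cluster /bt/, so it deletes. → [zamufmenupjovoib].
/ahakmoxabehzorerw/: /w/ is the second consonant of a word-final cluster /rw/, so it deletes. → [ahakmoxabehzorer].
/xijbuotupodown/: /n/ is the second consonant of a word-final cluster /wn/, so it deletes. → [xijbuotupodow].

zamufmenupjovoib, ahakmoxabehzorer, xijbuotupodow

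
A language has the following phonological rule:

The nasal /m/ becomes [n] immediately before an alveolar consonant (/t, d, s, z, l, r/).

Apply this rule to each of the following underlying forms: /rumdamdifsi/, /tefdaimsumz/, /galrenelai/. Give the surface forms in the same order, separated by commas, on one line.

rundandifsi, tefdainsunz, galrenelai

/rumdamdifsi/: /m/ precedes the alveolar consonant /d/, so it assimilates in place to [n]. /m/ precedes the alveolar consonant /d/, so it assimilates in place to [n]. → [rundandifsi].
/tefdaimsumz/: /m/ precedes the alveolar consonant /s/, so it assimilates in place to [n]. /m/ precedes the alveolar consonant /z/, so it assimilates in place to [n]. → [tefdainsunz].
/galrenelai/: the rule's environment is not met; surfaces unchanged as [galrenelai].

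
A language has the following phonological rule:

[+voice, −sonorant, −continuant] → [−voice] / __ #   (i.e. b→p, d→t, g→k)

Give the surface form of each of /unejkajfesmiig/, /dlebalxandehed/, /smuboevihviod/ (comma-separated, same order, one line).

/unejkajfesmiig/: /g/ is a voiced stop in word-final position, so it devoices to [k]. → [unejkajfesmiik].
/dlebalxandehed/: /d/ is a voiced stop in word-final position, so it devoices to [t]. → [dlebalxandehet].
/smuboevihviod/: /d/ is a voiced stop in word-final position, so it devoices to [t]. → [smuboevihviot].

unejkajfesmiik, dlebalxandehet, smuboevihviot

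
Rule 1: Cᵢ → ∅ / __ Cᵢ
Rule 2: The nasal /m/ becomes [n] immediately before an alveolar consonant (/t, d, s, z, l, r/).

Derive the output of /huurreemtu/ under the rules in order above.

Rule 1 (degemination): /rr/ is a geminate; the first /r/ deletes. /huurreemtu/ → huureemtu.
Rule 2 (nasal place assimilation): /m/ precedes the alveolar consonant /t/, so it assimilates in place to [n]. /huureemtu/ → huureentu.

huureentu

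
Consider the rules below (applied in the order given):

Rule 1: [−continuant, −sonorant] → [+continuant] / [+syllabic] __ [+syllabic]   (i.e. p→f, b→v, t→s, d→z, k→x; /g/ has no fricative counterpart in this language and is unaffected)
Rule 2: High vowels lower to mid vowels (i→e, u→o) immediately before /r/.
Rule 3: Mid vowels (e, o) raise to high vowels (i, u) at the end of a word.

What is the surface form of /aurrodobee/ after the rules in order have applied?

Rule 1 (intervocalic spirantization): /d/ is a stop between vowels /o/ and /o/, so it spirantizes to the fricative [z]. /b/ is a stop between vowels /o/ and /e/, so it spirantizes to the fricative [v]. /aurrodobee/ → aurrozovee.
Rule 2 (pre-rhotic lowering): /u/ is a high vowel immediately before /r/, so it lowers to [o]. /aurrozovee/ → aorrozovee.
Rule 3 (final vowel raising): /e/ is a mid vowel in word-final position, so it raises to [i]. /aorrozovee/ → aorrozovei.

aorrozovei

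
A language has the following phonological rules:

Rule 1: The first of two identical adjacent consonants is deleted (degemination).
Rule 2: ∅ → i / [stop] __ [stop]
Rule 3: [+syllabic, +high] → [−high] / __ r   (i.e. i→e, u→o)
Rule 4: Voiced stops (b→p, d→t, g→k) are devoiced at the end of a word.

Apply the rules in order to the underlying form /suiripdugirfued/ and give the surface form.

sueripidugerfuet

Rule 1 (degemination): no segment meets the environment; /suiripdugirfued/ is unchanged.
Rule 2 (stop-cluster i-epenthesis): /p/ and /d/ form a stop–stop cluster, so [i] is inserted between them. /suiripdugirfued/ → suiripidugirfued.
Rule 3 (pre-rhotic lowering): /i/ is a high vowel immediately before /r/, so it lowers to [e]. /i/ is a high vowel immediately before /r/, so it lowers to [e]. /suiripidugirfued/ → sueripidugerfued.
Rule 4 (final devoicing): /d/ is a voiced stop in word-final position, so it devoices to [t]. /sueripidugerfued/ → sueripidugerfuet.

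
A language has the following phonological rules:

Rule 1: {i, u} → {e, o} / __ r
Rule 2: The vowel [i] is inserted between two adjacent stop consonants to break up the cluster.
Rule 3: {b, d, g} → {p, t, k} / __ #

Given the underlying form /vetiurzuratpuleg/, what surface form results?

Rule 1 (pre-rhotic lowering): /u/ is a high vowel immediately before /r/, so it lowers to [o]. /u/ is a high vowel immediately before /r/, so it lowers to [o]. /vetiurzuratpuleg/ → vetiorzoratpuleg.
Rule 2 (stop-cluster i-epenthesis): /t/ and /p/ form a stop–stop cluster, so [i] is inserted between them. /vetiorzoratpuleg/ → vetiorzoratipuleg.
Rule 3 (final devoicing): /g/ is a voiced stop in word-final position, so it devoices to [k]. /vetiorzoratipuleg/ → vetiorzoratipulek.

vetiorzoratipulek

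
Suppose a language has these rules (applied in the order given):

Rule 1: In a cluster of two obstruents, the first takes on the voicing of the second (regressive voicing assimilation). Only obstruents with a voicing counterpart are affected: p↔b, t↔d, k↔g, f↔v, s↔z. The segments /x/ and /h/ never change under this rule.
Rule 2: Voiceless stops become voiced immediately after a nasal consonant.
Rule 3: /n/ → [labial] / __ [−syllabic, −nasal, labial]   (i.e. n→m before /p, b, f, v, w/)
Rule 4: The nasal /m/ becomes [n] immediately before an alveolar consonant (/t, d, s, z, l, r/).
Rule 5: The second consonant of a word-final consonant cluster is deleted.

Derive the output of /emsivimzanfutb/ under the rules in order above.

Rule 1 (regressive voicing assimilation): /t/ precedes the voiced obstruent /b/, so it voices to [d] by assimilation. /emsivimzanfutb/ → emsivimzanfudb.
Rule 2 (post-nasal voicing): no segment meets the environment; /emsivimzanfudb/ is unchanged.
Rule 3 (nasal place assimilation): /n/ precedes the labial consonant /f/, so it assimilates in place to [m]. /emsivimzanfudb/ → emsivimzamfudb.
Rule 4 (nasal place assimilation): /m/ precedes the alveolar consonant /s/, so it assimilates in place to [n]. /m/ precedes the alveolar consonant /z/, so it assimilates in place to [n]. /emsivimzamfudb/ → ensivinzamfudb.
Rule 5 (final cluster simplification): /b/ is the second consonant of a word-final cluster /db/, so it deletes. /ensivinzamfudb/ → ensivinzamfud.

ensivinzamfud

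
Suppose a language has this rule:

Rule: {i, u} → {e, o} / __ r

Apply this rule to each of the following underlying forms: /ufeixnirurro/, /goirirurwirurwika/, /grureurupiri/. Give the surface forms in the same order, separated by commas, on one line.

/ufeixnirurro/: /i/ is a high vowel immediately before /r/, so it lowers to [e]. /u/ is a high vowel immediately before /r/, so it lowers to [o]. → [ufeixnerorro].
/goirirurwirurwika/: /i/ is a high vowel immediately before /r/, so it lowers to [e]. /i/ is a high vowel immediately before /r/, so it lowers to [e]. /u/ is a high vowel immediately before /r/, so it lowers to [o]. /i/ is a high vowel immediately before /r/, so it lowers to [e]. /u/ is a high vowel immediately before /r/, so it lowers to [o]. → [goererorwerorwika].
/grureurupiri/: /u/ is a high vowel immediately before /r/, so it lowers to [o]. /u/ is a high vowel immediately before /r/, so it lowers to [o]. /i/ is a high vowel immediately before /r/, so it lowers to [e]. → [groreoruperi].

ufeixnerorro, goererorwerorwika, groreoruperi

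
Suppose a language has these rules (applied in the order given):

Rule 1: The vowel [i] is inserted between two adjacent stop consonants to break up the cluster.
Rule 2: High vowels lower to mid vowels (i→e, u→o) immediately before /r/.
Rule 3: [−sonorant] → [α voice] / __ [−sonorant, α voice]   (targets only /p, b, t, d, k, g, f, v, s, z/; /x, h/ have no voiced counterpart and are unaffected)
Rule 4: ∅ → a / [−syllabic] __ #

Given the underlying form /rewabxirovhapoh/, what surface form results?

rewapxerofhapoha

Rule 1 (stop-cluster i-epenthesis): no segment meets the environment; /rewabxirovhapoh/ is unchanged.
Rule 2 (pre-rhotic lowering): /i/ is a high vowel immediately before /r/, so it lowers to [e]. /rewabxirovhapoh/ → rewabxerovhapoh.
Rule 3 (regressive voicing assimilation): /b/ precedes the voiceless obstruent /x/, so it devoices to [p] by assimilation. /v/ precedes the voiceless obstruent /h/, so it devoices to [f] by assimilation. /rewabxerovhapoh/ → rewapxerofhapoh.
Rule 4 (final a-epenthesis): the form ends in the consonant /h/, so [a] is inserted word-finally. /rewapxerofhapoh/ → rewapxerofhapoha.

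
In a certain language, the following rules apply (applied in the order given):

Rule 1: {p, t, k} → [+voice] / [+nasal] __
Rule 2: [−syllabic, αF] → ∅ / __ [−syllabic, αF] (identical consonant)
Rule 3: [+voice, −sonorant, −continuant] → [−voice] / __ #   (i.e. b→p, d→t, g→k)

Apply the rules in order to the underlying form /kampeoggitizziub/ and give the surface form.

kambeogitiziup

Rule 1 (post-nasal voicing): /p/ is a voiceless stop immediately after the nasal /m/, so it voices to [b]. /kampeoggitizziub/ → kambeoggitizziub.
Rule 2 (degemination): /gg/ is a geminate; the first /g/ deletes. /zz/ is a geminate; the first /z/ deletes. /kambeoggitizziub/ → kambeogitiziub.
Rule 3 (final devoicing): /b/ is a voiced stop in word-final position, so it devoices to [p]. /kambeogitiziub/ → kambeogitiziup.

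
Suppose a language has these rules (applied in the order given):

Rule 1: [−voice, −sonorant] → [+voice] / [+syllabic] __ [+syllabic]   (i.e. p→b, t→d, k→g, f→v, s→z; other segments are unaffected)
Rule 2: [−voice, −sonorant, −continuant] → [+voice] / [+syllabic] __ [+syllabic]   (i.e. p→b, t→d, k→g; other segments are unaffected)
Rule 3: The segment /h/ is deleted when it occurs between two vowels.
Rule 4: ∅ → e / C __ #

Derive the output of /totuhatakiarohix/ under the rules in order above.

toduadagiaroixe

Rule 1 (intervocalic voicing): /t/ is a voiceless obstruent between vowels /o/ and /u/, so it voices to [d]. /t/ is a voiceless obstruent between vowels /a/ and /a/, so it voices to [d]. /k/ is a voiceless obstruent between vowels /a/ and /i/, so it voices to [g]. /totuhatakiarohix/ → toduhadagiarohix.
Rule 2 (intervocalic voicing): no segment meets the environment; /toduhadagiarohix/ is unchanged.
Rule 3 (intervocalic h-deletion): /h/ occurs between vowels /u/ and /a/, so it deletes. /h/ occurs between vowels /o/ and /i/, so it deletes. /toduhadagiarohix/ → toduadagiaroix.
Rule 4 (final e-epenthesis): the form ends in the consonant /x/, so [e] is inserted word-finally. /toduadagiaroix/ → toduadagiaroixe.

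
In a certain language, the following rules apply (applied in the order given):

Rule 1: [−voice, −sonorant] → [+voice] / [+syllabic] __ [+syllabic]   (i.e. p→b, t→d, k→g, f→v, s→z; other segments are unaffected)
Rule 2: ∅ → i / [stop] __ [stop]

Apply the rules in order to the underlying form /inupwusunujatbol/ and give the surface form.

Rule 1 (intervocalic voicing): /s/ is a voiceless obstruent between vowels /u/ and /u/, so it voices to [z]. /inupwusunujatbol/ → inupwuzunujatbol.
Rule 2 (stop-cluster i-epenthesis): /t/ and /b/ form a stop–stop cluster, so [i] is inserted between them. /inupwuzunujatbol/ → inupwuzunujatibol.

inupwuzunujatibol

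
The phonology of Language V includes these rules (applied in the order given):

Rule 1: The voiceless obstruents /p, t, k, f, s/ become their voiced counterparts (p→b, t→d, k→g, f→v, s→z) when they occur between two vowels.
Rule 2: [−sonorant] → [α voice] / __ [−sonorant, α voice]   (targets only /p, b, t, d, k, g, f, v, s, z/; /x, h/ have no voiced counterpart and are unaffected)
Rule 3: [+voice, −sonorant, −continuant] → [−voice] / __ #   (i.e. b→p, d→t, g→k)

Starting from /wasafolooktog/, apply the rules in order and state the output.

wazavolooktok

Rule 1 (intervocalic voicing): /s/ is a voiceless obstruent between vowels /a/ and /a/, so it voices to [z]. /f/ is a voiceless obstruent between vowels /a/ and /o/, so it voices to [v]. /wasafolooktog/ → wazavolooktog.
Rule 2 (regressive voicing assimilation): no segment meets the environment; /wazavolooktog/ is unchanged.
Rule 3 (final devoicing): /g/ is a voiced stop in word-final position, so it devoices to [k]. /wazavolooktog/ → wazavolooktok.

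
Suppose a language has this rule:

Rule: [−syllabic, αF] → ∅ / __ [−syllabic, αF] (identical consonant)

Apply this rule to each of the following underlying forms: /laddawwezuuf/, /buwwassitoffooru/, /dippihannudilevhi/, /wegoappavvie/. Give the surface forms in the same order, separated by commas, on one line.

ladawezuuf, buwasitofooru, dipihanudilevhi, wegoapavie

/laddawwezuuf/: /dd/ is a geminate; the first /d/ deletes. /ww/ is a geminate; the first /w/ deletes. → [ladawezuuf].
/buwwassitoffooru/: /ww/ is a geminate; the first /w/ deletes. /ss/ is a geminate; the first /s/ deletes. /ff/ is a geminate; the first /f/ deletes. → [buwasitofooru].
/dippihannudilevhi/: /pp/ is a geminate; the first /p/ deletes. /nn/ is a geminate; the first /n/ deletes. → [dipihanudilevhi].
/wegoappavvie/: /pp/ is a geminate; the first /p/ deletes. /vv/ is a geminate; the first /v/ deletes. → [wegoapavie].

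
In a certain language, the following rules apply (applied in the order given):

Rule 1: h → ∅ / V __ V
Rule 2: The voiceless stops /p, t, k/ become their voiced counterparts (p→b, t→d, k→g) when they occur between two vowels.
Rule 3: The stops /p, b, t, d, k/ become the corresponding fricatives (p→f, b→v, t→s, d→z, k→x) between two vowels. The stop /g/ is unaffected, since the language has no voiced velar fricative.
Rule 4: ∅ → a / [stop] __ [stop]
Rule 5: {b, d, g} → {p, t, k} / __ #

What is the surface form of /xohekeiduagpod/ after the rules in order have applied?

xoegeizuagapot

Rule 1 (intervocalic h-deletion): /h/ occurs between vowels /o/ and /e/, so it deletes. /xohekeiduagpod/ → xoekeiduagpod.
Rule 2 (intervocalic voicing): /k/ is a voiceless stop between vowels /e/ and /e/, so it voices to [g]. /xoekeiduagpod/ → xoegeiduagpod.
Rule 3 (intervocalic spirantization): /d/ is a stop between vowels /i/ and /u/, so it spirantizes to the fricative [z]. /xoegeiduagpod/ → xoegeizuagpod.
Rule 4 (stop-cluster a-epenthesis): /g/ and /p/ form a stop–stop cluster, so [a] is inserted between them. /xoegeizuagpod/ → xoegeizuagapod.
Rule 5 (final devoicing): /d/ is a voiced stop in word-final position, so it devoices to [t]. /xoegeizuagapod/ → xoegeizuagapot.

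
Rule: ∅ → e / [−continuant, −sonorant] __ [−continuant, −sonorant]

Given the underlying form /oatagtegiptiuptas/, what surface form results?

oatagetegipetiupetas

/g/ and /t/ form a stop–stop cluster, so [e] is inserted between them.
/p/ and /t/ form a stop–stop cluster, so [e] is inserted between them.
/p/ and /t/ form a stop–stop cluster, so [e] is inserted between them.
Surface form: [oatagetegipetiupetas].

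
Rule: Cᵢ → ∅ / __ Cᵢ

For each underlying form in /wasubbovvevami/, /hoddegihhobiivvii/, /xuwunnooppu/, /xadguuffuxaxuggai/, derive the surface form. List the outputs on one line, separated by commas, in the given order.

wasubovevami, hodegihobiivii, xuwunoopu, xadguufuxaxugai

/wasubbovvevami/: /bb/ is a geminate; the first /b/ deletes. /vv/ is a geminate; the first /v/ deletes. → [wasubovevami].
/hoddegihhobiivvii/: /dd/ is a geminate; the first /d/ deletes. /hh/ is a geminate; the first /h/ deletes. /vv/ is a geminate; the first /v/ deletes. → [hodegihobiivii].
/xuwunnooppu/: /nn/ is a geminate; the first /n/ deletes. /pp/ is a geminate; the first /p/ deletes. → [xuwunoopu].
/xadguuffuxaxuggai/: /ff/ is a geminate; the first /f/ deletes. /gg/ is a geminate; the first /g/ deletes. → [xadguufuxaxugai].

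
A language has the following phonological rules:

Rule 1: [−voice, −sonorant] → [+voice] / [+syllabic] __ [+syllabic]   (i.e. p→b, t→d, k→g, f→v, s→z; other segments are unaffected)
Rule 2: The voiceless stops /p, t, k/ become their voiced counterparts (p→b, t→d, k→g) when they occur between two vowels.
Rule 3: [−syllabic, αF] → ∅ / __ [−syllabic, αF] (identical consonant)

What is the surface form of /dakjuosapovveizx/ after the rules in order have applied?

Rule 1 (intervocalic voicing): /s/ is a voiceless obstruent between vowels /o/ and /a/, so it voices to [z]. /p/ is a voiceless obstruent between vowels /a/ and /o/, so it voices to [b]. /dakjuosapovveizx/ → dakjuozabovveizx.
Rule 2 (intervocalic voicing): no segment meets the environment; /dakjuozabovveizx/ is unchanged.
Rule 3 (degemination): /vv/ is a geminate; the first /v/ deletes. /dakjuozabovveizx/ → dakjuozaboveizx.

dakjuozaboveizx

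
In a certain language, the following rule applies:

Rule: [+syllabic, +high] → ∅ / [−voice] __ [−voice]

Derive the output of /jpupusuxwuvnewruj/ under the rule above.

/u/ is a high vowel flanked by voiceless consonants /p/ and /p/, so it deletes.
/u/ is a high vowel flanked by voiceless consonants /p/ and /s/, so it deletes.
/u/ is a high vowel flanked by voiceless consonants /s/ and /x/, so it deletes.
The other instances of /u/ do not occur in the required environment and remain unchanged.
Surface form: [jppsxwuvnewruj].

jppsxwuvnewruj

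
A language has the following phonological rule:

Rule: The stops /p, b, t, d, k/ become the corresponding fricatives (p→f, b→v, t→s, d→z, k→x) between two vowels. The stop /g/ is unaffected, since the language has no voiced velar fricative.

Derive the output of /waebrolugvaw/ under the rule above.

waebrolugvaw

No segment of /waebrolugvaw/ meets the structural description of the rule, so the form surfaces unchanged.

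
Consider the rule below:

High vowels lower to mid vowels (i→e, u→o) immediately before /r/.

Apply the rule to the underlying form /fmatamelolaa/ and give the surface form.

No segment of /fmatamelolaa/ meets the structural description of the rule, so the form surfaces unchanged.

fmatamelolaa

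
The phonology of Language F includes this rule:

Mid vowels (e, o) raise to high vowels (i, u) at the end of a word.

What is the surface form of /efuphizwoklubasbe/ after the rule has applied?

/e/ is a mid vowel in word-final position, so it raises to [i].
The other instances of /e/, /o/ do not occur in the required environment and remain unchanged.
Surface form: [efuphizwoklubasbi].

efuphizwoklubasbi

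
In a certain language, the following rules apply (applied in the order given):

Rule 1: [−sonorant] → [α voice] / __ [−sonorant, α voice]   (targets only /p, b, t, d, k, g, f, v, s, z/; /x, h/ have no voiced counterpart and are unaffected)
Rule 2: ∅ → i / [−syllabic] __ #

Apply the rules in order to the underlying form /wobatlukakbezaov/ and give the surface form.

Rule 1 (regressive voicing assimilation): /k/ precedes the voiced obstruent /b/, so it voices to [g] by assimilation. /wobatlukakbezaov/ → wobatlukagbezaov.
Rule 2 (final i-epenthesis): the form ends in the consonant /v/, so [i] is inserted word-finally. /wobatlukagbezaov/ → wobatlukagbezaovi.

wobatlukagbezaovi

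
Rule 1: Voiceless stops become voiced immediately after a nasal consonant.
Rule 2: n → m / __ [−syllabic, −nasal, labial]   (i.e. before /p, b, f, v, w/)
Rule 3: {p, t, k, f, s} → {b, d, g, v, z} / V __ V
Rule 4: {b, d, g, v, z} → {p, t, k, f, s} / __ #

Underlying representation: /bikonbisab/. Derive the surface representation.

Rule 1 (post-nasal voicing): no segment meets the environment; /bikonbisab/ is unchanged.
Rule 2 (nasal place assimilation): /n/ precedes the labial consonant /b/, so it assimilates in place to [m]. /bikonbisab/ → bikombisab.
Rule 3 (intervocalic voicing): /k/ is a voiceless obstruent between vowels /i/ and /o/, so it voices to [g]. /s/ is a voiceless obstruent between vowels /i/ and /a/, so it voices to [z]. /bikombisab/ → bigombizab.
Rule 4 (final devoicing): /b/ is a voiced obstruent in word-final position, so it devoices to [p]. /bigombizab/ → bigombizap.

bigombizap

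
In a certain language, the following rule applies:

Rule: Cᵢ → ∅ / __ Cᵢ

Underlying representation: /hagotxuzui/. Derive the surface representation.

No segment of /hagotxuzui/ meets the structural description of the rule, so the form surfaces unchanged.

hagotxuzui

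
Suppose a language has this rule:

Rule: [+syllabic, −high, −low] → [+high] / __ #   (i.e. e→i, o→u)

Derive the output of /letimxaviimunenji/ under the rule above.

No segment of /letimxaviimunenji/ meets the structural description of the rule, so the form surfaces unchanged.

letimxaviimunenji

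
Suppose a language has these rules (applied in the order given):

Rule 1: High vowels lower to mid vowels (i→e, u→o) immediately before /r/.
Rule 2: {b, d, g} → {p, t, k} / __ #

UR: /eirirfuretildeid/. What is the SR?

eererforetildeit

Rule 1 (pre-rhotic lowering): /i/ is a high vowel immediately before /r/, so it lowers to [e]. /i/ is a high vowel immediately before /r/, so it lowers to [e]. /u/ is a high vowel immediately before /r/, so it lowers to [o]. /eirirfuretildeid/ → eererforetildeid.
Rule 2 (final devoicing): /d/ is a voiced stop in word-final position, so it devoices to [t]. /eererforetildeid/ → eererforetildeit.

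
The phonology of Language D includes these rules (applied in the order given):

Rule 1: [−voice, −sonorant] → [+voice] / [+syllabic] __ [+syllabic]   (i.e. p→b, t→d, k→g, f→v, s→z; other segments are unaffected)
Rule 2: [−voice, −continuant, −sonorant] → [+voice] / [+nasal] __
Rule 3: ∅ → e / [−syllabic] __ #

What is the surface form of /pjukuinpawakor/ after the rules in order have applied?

Rule 1 (intervocalic voicing): /k/ is a voiceless obstruent between vowels /u/ and /u/, so it voices to [g]. /k/ is a voiceless obstruent between vowels /a/ and /o/, so it voices to [g]. /pjukuinpawakor/ → pjuguinpawagor.
Rule 2 (post-nasal voicing): /p/ is a voiceless stop immediately after the nasal /n/, so it voices to [b]. /pjuguinpawagor/ → pjuguinbawagor.
Rule 3 (final e-epenthesis): the form ends in the consonant /r/, so [e] is inserted word-finally. /pjuguinbawagor/ → pjuguinbawagore.

pjuguinbawagore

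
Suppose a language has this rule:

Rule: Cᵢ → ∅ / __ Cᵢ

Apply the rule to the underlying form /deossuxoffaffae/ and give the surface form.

deosuxofafae

/ss/ is a geminate; the first /s/ deletes.
/ff/ is a geminate; the first /f/ deletes.
/ff/ is a geminate; the first /f/ deletes.
The other instances of /d/, /s/, /x/, /f/ do not occur in the required environment and remain unchanged.
Surface form: [deosuxofafae].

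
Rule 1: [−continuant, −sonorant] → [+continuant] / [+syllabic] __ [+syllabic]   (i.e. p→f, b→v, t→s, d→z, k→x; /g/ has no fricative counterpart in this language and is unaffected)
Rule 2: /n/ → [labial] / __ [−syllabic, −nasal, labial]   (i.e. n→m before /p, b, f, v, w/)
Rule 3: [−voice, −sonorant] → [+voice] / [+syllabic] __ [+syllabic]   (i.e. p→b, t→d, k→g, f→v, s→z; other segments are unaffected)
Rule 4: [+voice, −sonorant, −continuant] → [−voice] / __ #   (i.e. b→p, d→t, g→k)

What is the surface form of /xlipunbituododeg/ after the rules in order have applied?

xlivumbizuozozek

Rule 1 (intervocalic spirantization): /p/ is a stop between vowels /i/ and /u/, so it spirantizes to the fricative [f]. /t/ is a stop between vowels /i/ and /u/, so it spirantizes to the fricative [s]. /d/ is a stop between vowels /o/ and /o/, so it spirantizes to the fricative [z]. /d/ is a stop between vowels /o/ and /e/, so it spirantizes to the fricative [z]. /xlipunbituododeg/ → xlifunbisuozozeg.
Rule 2 (nasal place assimilation): /n/ precedes the labial consonant /b/, so it assimilates in place to [m]. /xlifunbisuozozeg/ → xlifumbisuozozeg.
Rule 3 (intervocalic voicing): /f/ is a voiceless obstruent between vowels /i/ and /u/, so it voices to [v]. /s/ is a voiceless obstruent between vowels /i/ and /u/, so it voices to [z]. /xlifumbisuozozeg/ → xlivumbizuozozeg.
Rule 4 (final devoicing): /g/ is a voiced stop in word-final position, so it devoices to [k]. /xlivumbizuozozeg/ → xlivumbizuozozek.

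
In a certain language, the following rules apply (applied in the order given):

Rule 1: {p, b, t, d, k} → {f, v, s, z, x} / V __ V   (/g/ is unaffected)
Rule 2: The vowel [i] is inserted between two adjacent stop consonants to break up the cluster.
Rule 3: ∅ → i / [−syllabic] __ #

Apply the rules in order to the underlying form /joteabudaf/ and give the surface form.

Rule 1 (intervocalic spirantization): /t/ is a stop between vowels /o/ and /e/, so it spirantizes to the fricative [s]. /b/ is a stop between vowels /a/ and /u/, so it spirantizes to the fricative [v]. /d/ is a stop between vowels /u/ and /a/, so it spirantizes to the fricative [z]. /joteabudaf/ → joseavuzaf.
Rule 2 (stop-cluster i-epenthesis): no segment meets the environment; /joseavuzaf/ is unchanged.
Rule 3 (final i-epenthesis): the form ends in the consonant /f/, so [i] is inserted word-finally. /joseavuzaf/ → joseavuzafi.

joseavuzafi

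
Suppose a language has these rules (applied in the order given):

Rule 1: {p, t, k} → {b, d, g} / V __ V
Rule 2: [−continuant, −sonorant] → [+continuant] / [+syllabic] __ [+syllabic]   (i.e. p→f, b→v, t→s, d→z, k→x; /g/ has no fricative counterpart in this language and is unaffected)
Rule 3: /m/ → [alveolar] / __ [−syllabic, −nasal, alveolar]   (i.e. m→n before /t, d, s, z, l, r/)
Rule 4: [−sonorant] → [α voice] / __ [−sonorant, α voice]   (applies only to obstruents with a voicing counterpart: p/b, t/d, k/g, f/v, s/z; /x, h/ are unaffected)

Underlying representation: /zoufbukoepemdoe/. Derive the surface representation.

zouvbugoevendoe

Rule 1 (intervocalic voicing): /k/ is a voiceless stop between vowels /u/ and /o/, so it voices to [g]. /p/ is a voiceless stop between vowels /e/ and /e/, so it voices to [b]. /zoufbukoepemdoe/ → zoufbugoebemdoe.
Rule 2 (intervocalic spirantization): /b/ is a stop between vowels /e/ and /e/, so it spirantizes to the fricative [v]. /zoufbugoebemdoe/ → zoufbugoevemdoe.
Rule 3 (nasal place assimilation): /m/ precedes the alveolar consonant /d/, so it assimilates in place to [n]. /zoufbugoevemdoe/ → zoufbugoevendoe.
Rule 4 (regressive voicing assimilation): /f/ precedes the voiced obstruent /b/, so it voices to [v] by assimilation. /zoufbugoevendoe/ → zouvbugoevendoe.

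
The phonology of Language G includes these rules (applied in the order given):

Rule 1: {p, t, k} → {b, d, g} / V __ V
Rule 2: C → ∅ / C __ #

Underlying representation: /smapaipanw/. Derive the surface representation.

smabaiban

Rule 1 (intervocalic voicing): /p/ is a voiceless stop between vowels /a/ and /a/, so it voices to [b]. /p/ is a voiceless stop between vowels /i/ and /a/, so it voices to [b]. /smapaipanw/ → smabaibanw.
Rule 2 (final cluster simplification): /w/ is the second consonant of a word-final cluster /nw/, so it deletes. /smabaibanw/ → smabaiban.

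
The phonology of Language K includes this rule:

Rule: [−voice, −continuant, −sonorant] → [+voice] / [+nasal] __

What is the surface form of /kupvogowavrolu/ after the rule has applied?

No segment of /kupvogowavrolu/ meets the structural description of the rule, so the form surfaces unchanged.

kupvogowavrolu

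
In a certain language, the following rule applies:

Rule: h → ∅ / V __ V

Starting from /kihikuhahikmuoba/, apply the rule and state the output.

/h/ occurs between vowels /i/ and /i/, so it deletes.
/h/ occurs between vowels /u/ and /a/, so it deletes.
/h/ occurs between vowels /a/ and /i/, so it deletes.
Surface form: [kiikuaikmuoba].

kiikuaikmuoba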